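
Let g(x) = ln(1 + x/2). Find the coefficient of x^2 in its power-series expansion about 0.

-1/8

g(0) = 0
g′(0) = 1/2
g′′(0) = -1/4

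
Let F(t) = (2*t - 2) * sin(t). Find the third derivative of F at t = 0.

Distribute the polynomial across the series and collect like powers.
The coefficient of t^3 in the expansion is 1/3, so F′′′(0) = 3! * (1/3) = 2.

2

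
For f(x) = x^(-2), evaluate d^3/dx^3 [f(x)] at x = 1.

-24

The coefficient of (x - 1)^3 in the expansion is -4, so f′′′(1) = 3! * (-4) = -24.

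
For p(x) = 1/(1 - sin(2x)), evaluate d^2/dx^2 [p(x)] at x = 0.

Compose series: expand the inner function first, then feed it into the outer expansion.
The coefficient of x^2 in the expansion is 4, so p′′(0) = 2! * (4) = 8.

8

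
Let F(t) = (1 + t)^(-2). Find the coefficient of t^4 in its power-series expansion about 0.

5

Use the known series and substitute for the argument.
F(0) = 1
F′(0) = -2
F′′(0) = 6
F′′′(0) = -24
F^(4)(0) = 120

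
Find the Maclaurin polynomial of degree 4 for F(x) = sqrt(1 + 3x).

-405*x^4/128 + 27*x^3/16 - 9*x^2/8 + 3*x/2 + 1

[x^0] = 1;  [x^1] = 3/2;  [x^2] = -9/8;  [x^3] = 27/16;  [x^4] = -405/128.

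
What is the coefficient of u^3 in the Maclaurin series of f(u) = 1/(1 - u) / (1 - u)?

4

Take the Cauchy product of the two expansions.
f(0) = 1
f′(0) = 2
f′′(0) = 6
f′′′(0) = 24
The Taylor polynomial is Σ f^(k)(0)/k! · u^k.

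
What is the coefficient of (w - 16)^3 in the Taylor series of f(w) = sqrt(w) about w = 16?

1/16384

[(w - 16)^0] = 4;  [(w - 16)^1] = 1/8;  [(w - 16)^2] = -1/512;  [(w - 16)^3] = 1/16384.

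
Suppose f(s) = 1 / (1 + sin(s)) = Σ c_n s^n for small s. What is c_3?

Write 1/(1+u) = 1 - u + u^2 - u^3 + ... and substitute the series for u.
f(0) = 1
f′(0) = -1
f′′(0) = 2
f′′′(0) = -5
Dividing each by k! gives the coefficients c_0, ..., c_3.

-5/6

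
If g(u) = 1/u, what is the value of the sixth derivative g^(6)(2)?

Use the known series and substitute for the argument.
The coefficient of (u - 2)^6 in the expansion is 1/128, so g^(6)(2) = 6! * (1/128) = 45/8.

45/8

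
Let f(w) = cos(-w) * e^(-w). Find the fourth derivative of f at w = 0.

Write out both Maclaurin series and multiply, keeping only the needed powers.
The coefficient of w^4 in the expansion is -1/6, so f^(4)(0) = 4! * (-1/6) = -4.

-4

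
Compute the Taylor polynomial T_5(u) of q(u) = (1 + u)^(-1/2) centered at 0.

-63*u^5/256 + 35*u^4/128 - 5*u^3/16 + 3*u^2/8 - u/2 + 1

q(0) = 1
q′(0) = -1/2
q′′(0) = 3/4
q′′′(0) = -15/8
q^(4)(0) = 105/16
q^(5)(0) = -945/32
Dividing each by k! gives the coefficients c_0, ..., c_5.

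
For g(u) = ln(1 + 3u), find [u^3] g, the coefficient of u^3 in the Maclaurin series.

9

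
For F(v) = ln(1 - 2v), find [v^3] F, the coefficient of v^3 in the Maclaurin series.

Apply the Taylor formula c_k = f^(k)(a)/k!.
F(0) = 0
F′(0) = -2
F′′(0) = -4
F′′′(0) = -16
So c_3 = F′′′(0)/3! = -8/3.

-8/3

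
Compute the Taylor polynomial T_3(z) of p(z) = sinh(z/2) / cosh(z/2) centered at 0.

-z^3/24 + z/2

Divide the numerator series by the denominator series (power-series long division).
[z^0] = 0;  [z^1] = 1/2;  [z^2] = 0;  [z^3] = -1/24.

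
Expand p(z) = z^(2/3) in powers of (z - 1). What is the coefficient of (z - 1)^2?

-1/9

c_2 = p′′(1)/2! = -1/9.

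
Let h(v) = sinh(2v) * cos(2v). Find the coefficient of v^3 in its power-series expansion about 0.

-8/3

Multiply the two series term by term and collect like powers.
h(0) = 0
h′(0) = 2
h′′(0) = 0
h′′′(0) = -16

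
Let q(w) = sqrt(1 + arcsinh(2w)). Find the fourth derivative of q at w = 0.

Let u equal the inner series; expand the outer function in u and truncate.
From the series, [w^4] q = 1/24; multiply by 4! = 24 to get 1.

1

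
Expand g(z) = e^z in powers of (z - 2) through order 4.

g(2) = e^(2)
g′(2) = e^(2)
g′′(2) = e^(2)
g′′′(2) = e^(2)
g^(4)(2) = e^(2)

(z - 2)^4*e^(2)/24 + (z - 2)^3*e^(2)/6 + (z - 2)^2*e^(2)/2 + (z - 2)*e^(2) + e^(2)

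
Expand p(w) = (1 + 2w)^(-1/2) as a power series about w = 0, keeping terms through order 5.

p(0) = 1
p′(0) = -1
p′′(0) = 3
p′′′(0) = -15
p^(4)(0) = 105
p^(5)(0) = -945

-63*w^5/8 + 35*w^4/8 - 5*w^3/2 + 3*w^2/2 - w + 1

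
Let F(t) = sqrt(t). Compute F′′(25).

-1/500

Differentiate repeatedly and evaluate at the center.
From the series, [(t - 25)^2] F = -1/1000; multiply by 2! = 2 to get -1/500.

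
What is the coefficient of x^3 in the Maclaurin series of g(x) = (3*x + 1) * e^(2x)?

Shift and add copies of the series according to the polynomial's terms.
g(0) = 1
g′(0) = 5
g′′(0) = 16
g′′′(0) = 44
So c_3 = g′′′(0)/3! = 22/3.

22/3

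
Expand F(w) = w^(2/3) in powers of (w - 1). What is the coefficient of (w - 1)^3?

[(w - 1)^0] = 1;  [(w - 1)^1] = 2/3;  [(w - 1)^2] = -1/9;  [(w - 1)^3] = 4/81.
So c_3 = F′′′(1)/3! = 4/81.

4/81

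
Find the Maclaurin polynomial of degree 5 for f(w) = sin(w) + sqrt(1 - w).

-73*w^5/3840 - 5*w^4/128 - 11*w^3/48 - w^2/8 + w/2 + 1

Expand each term separately and add.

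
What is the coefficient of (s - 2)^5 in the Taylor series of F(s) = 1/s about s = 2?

-1/64

F(2) = 1/2
F′(2) = -1/4
F′′(2) = 1/4
F′′′(2) = -3/8
F^(4)(2) = 3/4
F^(5)(2) = -15/8
So c_5 = F^(5)(2)/5! = -1/64.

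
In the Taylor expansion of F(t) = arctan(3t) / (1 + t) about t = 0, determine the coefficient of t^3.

Write out both Maclaurin series and multiply, keeping only the needed powers.

-6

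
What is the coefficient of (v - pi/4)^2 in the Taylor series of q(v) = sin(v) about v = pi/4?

Use the known series and substitute for the argument.
So c_2 = q′′(pi/4)/2! = -sqrt(2)/4.

-sqrt(2)/4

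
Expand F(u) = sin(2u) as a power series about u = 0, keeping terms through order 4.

-4*u^3/3 + 2*u

Differentiate repeatedly and evaluate at the center.
F(0) = 0
F′(0) = 2
F′′(0) = 0
F′′′(0) = -8
F^(4)(0) = 0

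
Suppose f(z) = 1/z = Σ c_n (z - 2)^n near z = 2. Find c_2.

Apply the Taylor formula c_k = f^(k)(a)/k!.
[(z - 2)^0] = 1/2;  [(z - 2)^1] = -1/4;  [(z - 2)^2] = 1/8.
So c_2 = f′′(2)/2! = 1/8.

1/8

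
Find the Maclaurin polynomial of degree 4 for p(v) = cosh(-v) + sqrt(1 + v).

Combine the two series term by term.
p(0) = 2
p′(0) = 1/2
p′′(0) = 3/4
p′′′(0) = 3/8
p^(4)(0) = 1/16
Then c_k = p^(k)(0)/k! gives each Taylor coefficient.

v^4/384 + v^3/16 + 3*v^2/8 + v/2 + 2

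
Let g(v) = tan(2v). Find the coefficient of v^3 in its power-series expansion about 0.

8/3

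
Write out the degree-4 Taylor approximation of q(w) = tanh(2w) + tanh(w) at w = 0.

Combine the two series term by term.
q(0) = 0
q′(0) = 3
q′′(0) = 0
q′′′(0) = -18
q^(4)(0) = 0
Then c_k = q^(k)(0)/k! gives each Taylor coefficient.

-3*w^3 + 3*w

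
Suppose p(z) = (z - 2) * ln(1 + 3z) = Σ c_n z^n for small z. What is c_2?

12

Shift and add copies of the series according to the polynomial's terms.
p(0) = 0
p′(0) = -6
p′′(0) = 24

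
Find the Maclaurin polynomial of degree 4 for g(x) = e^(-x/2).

x^4/384 - x^3/48 + x^2/8 - x/2 + 1

g(0) = 1
g′(0) = -1/2
g′′(0) = 1/4
g′′′(0) = -1/8
g^(4)(0) = 1/16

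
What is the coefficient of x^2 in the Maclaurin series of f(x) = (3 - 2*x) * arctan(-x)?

Distribute the polynomial across the series and collect like powers.
[x^0] = 0;  [x^1] = -3;  [x^2] = 2.

2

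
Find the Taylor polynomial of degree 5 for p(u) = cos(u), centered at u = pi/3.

p(pi/3) = 1/2
p′(pi/3) = -sqrt(3)/2
p′′(pi/3) = -1/2
p′′′(pi/3) = sqrt(3)/2
p^(4)(pi/3) = 1/2
p^(5)(pi/3) = -sqrt(3)/2
The Taylor polynomial is Σ p^(k)(pi/3)/k! · (u - pi/3)^k.

-sqrt(3)*(u - pi/3)^5/240 + (u - pi/3)^4/48 + sqrt(3)*(u - pi/3)^3/12 - (u - pi/3)^2/4 - sqrt(3)*(u - pi/3)/2 + 1/2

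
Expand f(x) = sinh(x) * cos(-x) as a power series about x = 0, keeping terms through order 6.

-x^5/30 - x^3/3 + x

Multiply the two series term by term and collect like powers.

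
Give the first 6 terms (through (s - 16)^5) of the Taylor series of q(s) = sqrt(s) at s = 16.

7*(s - 16)^5/67108864 - 5*(s - 16)^4/2097152 + (s - 16)^3/16384 - (s - 16)^2/512 + (s - 16)/8 + 4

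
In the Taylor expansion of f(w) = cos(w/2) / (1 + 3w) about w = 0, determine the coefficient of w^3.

-213/8

Take the Cauchy product of the two expansions.
f(0) = 1
f′(0) = -3
f′′(0) = 71/4
f′′′(0) = -639/4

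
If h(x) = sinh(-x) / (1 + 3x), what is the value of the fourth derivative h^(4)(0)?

660

Take the Cauchy product of the two expansions.
The coefficient of x^4 in the expansion is 55/2, so h^(4)(0) = 4! * (55/2) = 660.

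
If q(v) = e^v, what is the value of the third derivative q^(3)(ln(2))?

Compute the successive derivatives at the expansion point and divide by k!.
From the series, [(v - ln(2))^3] q = 1/3; multiply by 3! = 6 to get 2.

2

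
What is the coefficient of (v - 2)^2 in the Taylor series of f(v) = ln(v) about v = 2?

-1/8

Differentiate repeatedly and evaluate at the center.
f(2) = ln(2)
f′(2) = 1/2
f′′(2) = -1/4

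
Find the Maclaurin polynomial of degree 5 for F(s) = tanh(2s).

Apply the Taylor formula c_k = f^(k)(a)/k!.
[s^0] = 0;  [s^1] = 2;  [s^2] = 0;  [s^3] = -8/3;  [s^4] = 0;  [s^5] = 64/15.

64*s^5/15 - 8*s^3/3 + 2*s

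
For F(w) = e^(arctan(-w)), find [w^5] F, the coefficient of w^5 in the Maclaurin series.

Let u equal the inner series; expand the outer function in u and truncate.
F(0) = 1
F′(0) = -1
F′′(0) = 1
F′′′(0) = 1
F^(4)(0) = -7
F^(5)(0) = -5

-1/24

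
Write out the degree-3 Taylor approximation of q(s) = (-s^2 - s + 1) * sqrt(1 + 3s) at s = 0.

21*s^3/16 - 29*s^2/8 + s/2 + 1

Multiply each power in the prefactor through the base expansion.
q(0) = 1
q′(0) = 1/2
q′′(0) = -29/4
q′′′(0) = 63/8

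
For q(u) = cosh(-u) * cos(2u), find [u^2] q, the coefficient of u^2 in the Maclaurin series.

-3/2

Write out both Maclaurin series and multiply, keeping only the needed powers.
q(0) = 1
q′(0) = 0
q′′(0) = -3
The Taylor polynomial is Σ q^(k)(0)/k! · u^k.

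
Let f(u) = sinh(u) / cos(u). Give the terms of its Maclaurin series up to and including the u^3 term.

Divide the numerator series by the denominator series (power-series long division).
f(0) = 0
f′(0) = 1
f′′(0) = 0
f′′′(0) = 4
Dividing each by k! gives the coefficients c_0, ..., c_3.

2*u^3/3 + u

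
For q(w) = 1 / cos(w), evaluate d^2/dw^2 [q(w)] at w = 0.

1

Divide the numerator series by the denominator series (power-series long division).
The coefficient of w^2 in the expansion is 1/2, so q′′(0) = 2! * (1/2) = 1.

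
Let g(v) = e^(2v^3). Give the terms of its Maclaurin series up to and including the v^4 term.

2*v^3 + 1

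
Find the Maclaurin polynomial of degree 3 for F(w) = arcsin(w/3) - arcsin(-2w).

Expand each term separately and add.
F(0) = 0
F′(0) = 7/3
F′′(0) = 0
F′′′(0) = 217/27
The Taylor polynomial is Σ F^(k)(0)/k! · w^k.

217*w^3/162 + 7*w/3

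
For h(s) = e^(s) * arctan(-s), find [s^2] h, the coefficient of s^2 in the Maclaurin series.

-1

Take the Cauchy product of the two expansions.
h(0) = 0
h′(0) = -1
h′′(0) = -2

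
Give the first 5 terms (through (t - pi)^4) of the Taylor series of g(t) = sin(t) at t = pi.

(t - pi)^3/6 - (t - pi)

g(pi) = 0
g′(pi) = -1
g′′(pi) = 0
g′′′(pi) = 1
g^(4)(pi) = 0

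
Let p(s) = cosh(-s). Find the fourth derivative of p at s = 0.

1

The coefficient of s^4 in the expansion is 1/24, so p^(4)(0) = 4! * (1/24) = 1.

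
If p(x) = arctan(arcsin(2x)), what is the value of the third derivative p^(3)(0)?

-8

Substitute the inner expansion into the outer series and collect powers.
From the series, [x^3] p = -4/3; multiply by 3! = 6 to get -8.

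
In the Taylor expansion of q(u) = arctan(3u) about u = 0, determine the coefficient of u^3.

Apply the Taylor formula c_k = f^(k)(a)/k!.
[u^0] = 0;  [u^1] = 3;  [u^2] = 0;  [u^3] = -9.
So c_3 = q′′′(0)/3! = -9.

-9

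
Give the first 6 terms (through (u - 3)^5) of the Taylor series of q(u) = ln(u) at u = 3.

(u - 3)^5/1215 - (u - 3)^4/324 + (u - 3)^3/81 - (u - 3)^2/18 + (u - 3)/3 + ln(3)

Compute the successive derivatives at the expansion point and divide by k!.
q(3) = ln(3)
q′(3) = 1/3
q′′(3) = -1/9
q′′′(3) = 2/27
q^(4)(3) = -2/27
q^(5)(3) = 8/81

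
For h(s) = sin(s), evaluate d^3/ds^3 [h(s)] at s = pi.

The coefficient of (s - pi)^3 in the expansion is 1/6, so h′′′(pi) = 3! * (1/6) = 1.

1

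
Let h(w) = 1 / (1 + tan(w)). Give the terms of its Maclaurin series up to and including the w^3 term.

Expand as Σ (-1)^k u^k with u equal to the inner function's series.

-4*w^3/3 + w^2 - w + 1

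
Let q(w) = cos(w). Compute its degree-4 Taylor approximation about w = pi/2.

(w - pi/2)^3/6 - (w - pi/2)

Use the known series and substitute for the argument.
q(pi/2) = 0
q′(pi/2) = -1
q′′(pi/2) = 0
q′′′(pi/2) = 1
q^(4)(pi/2) = 0
Then c_k = q^(k)(pi/2)/k! gives each Taylor coefficient.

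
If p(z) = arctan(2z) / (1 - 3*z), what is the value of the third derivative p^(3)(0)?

92

Expand 1/(denominator) as a geometric series and multiply by the numerator's series.
From the series, [z^3] p = 46/3; multiply by 3! = 6 to get 92.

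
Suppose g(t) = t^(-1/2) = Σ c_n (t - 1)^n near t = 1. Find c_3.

Use the known series and substitute for the argument.
g(1) = 1
g′(1) = -1/2
g′′(1) = 3/4
g′′′(1) = -15/8

-5/16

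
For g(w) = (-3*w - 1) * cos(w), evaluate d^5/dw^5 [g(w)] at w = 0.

Distribute the polynomial across the series and collect like powers.
From the series, [w^5] g = -1/8; multiply by 5! = 120 to get -15.

-15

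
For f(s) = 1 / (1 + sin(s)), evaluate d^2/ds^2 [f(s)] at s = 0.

2

Use the geometric series for the reciprocal, then substitute.
The coefficient of s^2 in the expansion is 1, so f′′(0) = 2! * (1) = 2.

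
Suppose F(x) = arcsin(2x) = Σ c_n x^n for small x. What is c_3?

F(0) = 0
F′(0) = 2
F′′(0) = 0
F′′′(0) = 8

4/3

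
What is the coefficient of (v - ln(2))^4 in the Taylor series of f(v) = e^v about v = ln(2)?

1/12

Apply the Taylor formula c_k = f^(k)(a)/k!.
f(ln(2)) = 2
f′(ln(2)) = 2
f′′(ln(2)) = 2
f′′′(ln(2)) = 2
f^(4)(ln(2)) = 2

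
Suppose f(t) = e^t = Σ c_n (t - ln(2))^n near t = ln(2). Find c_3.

f(ln(2)) = 2
f′(ln(2)) = 2
f′′(ln(2)) = 2
f′′′(ln(2)) = 2
So c_3 = f′′′(ln(2))/3! = 1/3.

1/3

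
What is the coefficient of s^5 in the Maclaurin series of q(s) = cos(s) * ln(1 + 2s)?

Expand each factor separately, then convolve coefficients.
q(0) = 0
q′(0) = 2
q′′(0) = -4
q′′′(0) = 10
q^(4)(0) = -72
q^(5)(0) = 618

103/20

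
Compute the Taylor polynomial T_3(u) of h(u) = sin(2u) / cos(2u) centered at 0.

8*u^3/3 + 2*u

Invert the denominator's series and multiply.
h(0) = 0
h′(0) = 2
h′′(0) = 0
h′′′(0) = 16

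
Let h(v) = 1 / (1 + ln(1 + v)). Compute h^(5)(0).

Write 1/(1+u) = 1 - u + u^2 - u^3 + ... and substitute the series for u.
The coefficient of v^5 in the expansion is -347/60, so h^(5)(0) = 5! * (-347/60) = -694.

-694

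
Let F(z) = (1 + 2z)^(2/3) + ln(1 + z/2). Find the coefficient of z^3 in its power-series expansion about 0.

Combine the two series term by term.
[z^0] = 1;  [z^1] = 11/6;  [z^2] = -41/72;  [z^3] = 283/648.
So c_3 = F′′′(0)/3! = 283/648.

283/648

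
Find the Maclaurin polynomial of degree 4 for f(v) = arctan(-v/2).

f(0) = 0
f′(0) = -1/2
f′′(0) = 0
f′′′(0) = 1/4
f^(4)(0) = 0

v^3/24 - v/2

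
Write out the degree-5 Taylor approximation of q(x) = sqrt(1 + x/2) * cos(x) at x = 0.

181*x^5/24576 + 337*x^4/6144 - 15*x^3/128 - 17*x^2/32 + x/4 + 1

Take the Cauchy product of the two expansions.
[x^0] = 1;  [x^1] = 1/4;  [x^2] = -17/32;  [x^3] = -15/128;  [x^4] = 337/6144;  [x^5] = 181/24576.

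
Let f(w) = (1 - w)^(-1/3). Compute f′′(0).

From the series, [w^2] f = 2/9; multiply by 2! = 2 to get 4/9.

4/9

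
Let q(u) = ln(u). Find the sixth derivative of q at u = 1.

Compute the successive derivatives at the expansion point and divide by k!.
The coefficient of (u - 1)^6 in the expansion is -1/6, so q^(6)(1) = 6! * (-1/6) = -120.

-120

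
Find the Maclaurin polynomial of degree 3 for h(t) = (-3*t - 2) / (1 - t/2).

Multiply each power in the prefactor through the base expansion.

-t^3 - 2*t^2 - 4*t - 2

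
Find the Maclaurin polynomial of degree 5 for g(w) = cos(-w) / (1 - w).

13*w^5/24 + 13*w^4/24 + w^3/2 + w^2/2 + w + 1

Expand 1/(denominator) as a geometric series and multiply by the numerator's series.
g(0) = 1
g′(0) = 1
g′′(0) = 1
g′′′(0) = 3
g^(4)(0) = 13
g^(5)(0) = 65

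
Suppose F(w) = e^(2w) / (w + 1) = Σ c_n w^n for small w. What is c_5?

Multiply the numerator's expansion by the denominator's geometric series.
F(0) = 1
F′(0) = 1
F′′(0) = 2
F′′′(0) = 2
F^(4)(0) = 8
F^(5)(0) = -8
Then c_k = F^(k)(0)/k! gives each Taylor coefficient.

-1/15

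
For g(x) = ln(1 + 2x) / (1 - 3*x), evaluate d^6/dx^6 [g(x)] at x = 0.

265344

Multiply the numerator's expansion by the denominator's geometric series.
From the series, [x^6] g = 5528/15; multiply by 6! = 720 to get 265344.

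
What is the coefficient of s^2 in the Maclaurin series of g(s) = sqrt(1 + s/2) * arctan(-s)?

-1/4

Expand each factor separately, then convolve coefficients.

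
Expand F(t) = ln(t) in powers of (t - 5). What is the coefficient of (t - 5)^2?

-1/50

F(5) = ln(5)
F′(5) = 1/5
F′′(5) = -1/25
The Taylor polynomial is Σ F^(k)(5)/k! · (t - 5)^k.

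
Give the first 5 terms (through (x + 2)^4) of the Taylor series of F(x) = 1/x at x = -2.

-(x + 2)^4/32 - (x + 2)^3/16 - (x + 2)^2/8 - (x + 2)/4 - 1/2

F(-2) = -1/2
F′(-2) = -1/4
F′′(-2) = -1/4
F′′′(-2) = -3/8
F^(4)(-2) = -3/4
Then c_k = F^(k)(-2)/k! gives each Taylor coefficient.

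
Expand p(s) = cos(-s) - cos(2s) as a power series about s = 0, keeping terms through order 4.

Combine the two series term by term.
p(0) = 0
p′(0) = 0
p′′(0) = 3
p′′′(0) = 0
p^(4)(0) = -15
The Taylor polynomial is Σ p^(k)(0)/k! · s^k.

-5*s^4/8 + 3*s^2/2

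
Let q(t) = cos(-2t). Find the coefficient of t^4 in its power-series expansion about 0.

q(0) = 1
q′(0) = 0
q′′(0) = -4
q′′′(0) = 0
q^(4)(0) = 16
So c_4 = q^(4)(0)/4! = 2/3.

2/3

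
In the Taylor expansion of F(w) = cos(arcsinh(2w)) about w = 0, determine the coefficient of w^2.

Compose series: expand the inner function first, then feed it into the outer expansion.
[w^0] = 1;  [w^1] = 0;  [w^2] = -2.
So c_2 = F′′(0)/2! = -2.

-2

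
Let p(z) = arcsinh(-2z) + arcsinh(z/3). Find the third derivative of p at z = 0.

Add the two expansions coefficient-wise.
The coefficient of z^3 in the expansion is 215/162, so p′′′(0) = 3! * (215/162) = 215/27.

215/27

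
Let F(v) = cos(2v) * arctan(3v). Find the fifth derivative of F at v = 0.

Expand each factor separately, then convolve coefficients.
The coefficient of v^5 in the expansion is 343/5, so F^(5)(0) = 5! * (343/5) = 8232.

8232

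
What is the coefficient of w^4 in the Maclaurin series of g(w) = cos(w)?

Apply the Taylor formula c_k = f^(k)(a)/k!.
g(0) = 1
g′(0) = 0
g′′(0) = -1
g′′′(0) = 0
g^(4)(0) = 1
The Taylor polynomial is Σ g^(k)(0)/k! · w^k.

1/24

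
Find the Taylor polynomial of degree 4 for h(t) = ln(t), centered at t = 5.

Differentiate repeatedly and evaluate at the center.
h(5) = ln(5)
h′(5) = 1/5
h′′(5) = -1/25
h′′′(5) = 2/125
h^(4)(5) = -6/625
Then c_k = h^(k)(5)/k! gives each Taylor coefficient.

-(t - 5)^4/2500 + (t - 5)^3/375 - (t - 5)^2/50 + (t - 5)/5 + ln(5)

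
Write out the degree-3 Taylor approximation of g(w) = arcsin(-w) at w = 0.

-w^3/6 - w

Compute the successive derivatives at the expansion point and divide by k!.
g(0) = 0
g′(0) = -1
g′′(0) = 0
g′′′(0) = -1
Dividing each by k! gives the coefficients c_0, ..., c_3.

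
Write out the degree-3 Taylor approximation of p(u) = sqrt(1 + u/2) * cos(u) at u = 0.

Take the Cauchy product of the two expansions.
p(0) = 1
p′(0) = 1/4
p′′(0) = -17/16
p′′′(0) = -45/64

-15*u^3/128 - 17*u^2/32 + u/4 + 1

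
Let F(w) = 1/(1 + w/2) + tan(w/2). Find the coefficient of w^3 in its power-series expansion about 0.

-1/12

Add the two expansions coefficient-wise.
[w^0] = 1;  [w^1] = 0;  [w^2] = 1/4;  [w^3] = -1/12.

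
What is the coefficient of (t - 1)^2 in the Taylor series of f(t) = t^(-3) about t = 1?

6

f(1) = 1
f′(1) = -3
f′′(1) = 12
So c_2 = f′′(1)/2! = 6.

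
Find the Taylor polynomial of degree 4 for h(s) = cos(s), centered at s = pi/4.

sqrt(2)*(s - pi/4)^4/48 + sqrt(2)*(s - pi/4)^3/12 - sqrt(2)*(s - pi/4)^2/4 - sqrt(2)*(s - pi/4)/2 + sqrt(2)/2

h(pi/4) = sqrt(2)/2
h′(pi/4) = -sqrt(2)/2
h′′(pi/4) = -sqrt(2)/2
h′′′(pi/4) = sqrt(2)/2
h^(4)(pi/4) = sqrt(2)/2
Dividing each by k! gives the coefficients c_0, ..., c_4.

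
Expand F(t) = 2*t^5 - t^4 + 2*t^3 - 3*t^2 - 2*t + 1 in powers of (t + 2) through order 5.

2*(t + 2)^5 - 21*(t + 2)^4 + 90*(t + 2)^3 - 199*(t + 2)^2 + 226*(t + 2) - 103

[(t + 2)^0] = -103;  [(t + 2)^1] = 226;  [(t + 2)^2] = -199;  [(t + 2)^3] = 90;  [(t + 2)^4] = -21;  [(t + 2)^5] = 2.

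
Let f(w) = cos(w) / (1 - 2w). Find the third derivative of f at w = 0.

42

Multiply the two series term by term and collect like powers.
The coefficient of w^3 in the expansion is 7, so f′′′(0) = 3! * (7) = 42.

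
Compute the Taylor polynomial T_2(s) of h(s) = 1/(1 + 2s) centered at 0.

4*s^2 - 2*s + 1

[s^0] = 1;  [s^1] = -2;  [s^2] = 4.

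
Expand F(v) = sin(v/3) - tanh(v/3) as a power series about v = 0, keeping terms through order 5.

-v^5/1944 + v^3/162

Combine the two series term by term.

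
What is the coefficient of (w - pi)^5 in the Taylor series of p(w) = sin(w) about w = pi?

-1/120

Compute the successive derivatives at the expansion point and divide by k!.
[(w - pi)^0] = 0;  [(w - pi)^1] = -1;  [(w - pi)^2] = 0;  [(w - pi)^3] = 1/6;  [(w - pi)^4] = 0;  [(w - pi)^5] = -1/120.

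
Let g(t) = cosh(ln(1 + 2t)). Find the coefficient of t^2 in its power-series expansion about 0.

Substitute the inner expansion into the outer series and collect powers.
g(0) = 1
g′(0) = 0
g′′(0) = 4

2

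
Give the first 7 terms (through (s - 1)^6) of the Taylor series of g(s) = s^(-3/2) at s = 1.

3003*(s - 1)^6/1024 - 693*(s - 1)^5/256 + 315*(s - 1)^4/128 - 35*(s - 1)^3/16 + 15*(s - 1)^2/8 - 3*(s - 1)/2 + 1

[(s - 1)^0] = 1;  [(s - 1)^1] = -3/2;  [(s - 1)^2] = 15/8;  [(s - 1)^3] = -35/16;  [(s - 1)^4] = 315/128;  [(s - 1)^5] = -693/256;  [(s - 1)^6] = 3003/1024.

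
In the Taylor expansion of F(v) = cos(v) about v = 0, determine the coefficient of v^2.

-1/2

F(0) = 1
F′(0) = 0
F′′(0) = -1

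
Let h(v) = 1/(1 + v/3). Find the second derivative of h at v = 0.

2/9

Use the known series and substitute for the argument.
From the series, [v^2] h = 1/9; multiply by 2! = 2 to get 2/9.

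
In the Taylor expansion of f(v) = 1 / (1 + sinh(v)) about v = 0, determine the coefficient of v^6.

Write 1/(1+u) = 1 - u + u^2 - u^3 + ... and substitute the series for u.
f(0) = 1
f′(0) = -1
f′′(0) = 2
f′′′(0) = -7
f^(4)(0) = 32
f^(5)(0) = -181
f^(6)(0) = 1232
So c_6 = f^(6)(0)/6! = 77/45.

77/45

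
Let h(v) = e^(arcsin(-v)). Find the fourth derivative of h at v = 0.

5

Plug the Maclaurin series of the inner function into that of the outer and collect terms.
The coefficient of v^4 in the expansion is 5/24, so h^(4)(0) = 4! * (5/24) = 5.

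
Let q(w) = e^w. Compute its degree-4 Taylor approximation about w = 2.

q(2) = e^(2)
q′(2) = e^(2)
q′′(2) = e^(2)
q′′′(2) = e^(2)
q^(4)(2) = e^(2)
Then c_k = q^(k)(2)/k! gives each Taylor coefficient.

(w - 2)^4*e^(2)/24 + (w - 2)^3*e^(2)/6 + (w - 2)^2*e^(2)/2 + (w - 2)*e^(2) + e^(2)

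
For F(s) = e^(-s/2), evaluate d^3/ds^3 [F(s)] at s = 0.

-1/8

Compute the successive derivatives at the expansion point and divide by k!.
The coefficient of s^3 in the expansion is -1/48, so F′′′(0) = 3! * (-1/48) = -1/8.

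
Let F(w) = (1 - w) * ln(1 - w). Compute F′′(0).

Shift and add copies of the series according to the polynomial's terms.
The coefficient of w^2 in the expansion is 1/2, so F′′(0) = 2! * (1/2) = 1.

1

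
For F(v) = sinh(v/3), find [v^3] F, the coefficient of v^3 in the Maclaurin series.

[v^0] = 0;  [v^1] = 1/3;  [v^2] = 0;  [v^3] = 1/162.
So c_3 = F′′′(0)/3! = 1/162.

1/162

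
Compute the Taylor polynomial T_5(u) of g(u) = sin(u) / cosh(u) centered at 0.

Write the quotient as an unknown series and match coefficients against numerator = denominator · series.
g(0) = 0
g′(0) = 1
g′′(0) = 0
g′′′(0) = -4
g^(4)(0) = 0
g^(5)(0) = 36

3*u^5/10 - 2*u^3/3 + u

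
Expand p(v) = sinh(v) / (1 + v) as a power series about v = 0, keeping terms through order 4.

-7*v^4/6 + 7*v^3/6 - v^2 + v

Multiply the two series term by term and collect like powers.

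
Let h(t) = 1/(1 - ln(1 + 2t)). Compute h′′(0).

Plug the Maclaurin series of the inner function into that of the outer and collect terms.
From the series, [t^2] h = 2; multiply by 2! = 2 to get 4.

4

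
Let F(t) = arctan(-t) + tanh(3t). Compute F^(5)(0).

3864

Add the two expansions coefficient-wise.
The coefficient of t^5 in the expansion is 161/5, so F^(5)(0) = 5! * (161/5) = 3864.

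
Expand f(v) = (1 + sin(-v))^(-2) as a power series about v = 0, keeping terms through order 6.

Compose series: expand the inner function first, then feed it into the outer expansion.

19*v^6/5 + 241*v^5/60 + 4*v^4 + 11*v^3/3 + 3*v^2 + 2*v + 1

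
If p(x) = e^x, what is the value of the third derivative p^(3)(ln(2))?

2

Differentiate repeatedly and evaluate at the center.
From the series, [(x - ln(2))^3] p = 1/3; multiply by 3! = 6 to get 2.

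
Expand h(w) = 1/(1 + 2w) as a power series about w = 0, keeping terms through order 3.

h(0) = 1
h′(0) = -2
h′′(0) = 8
h′′′(0) = -48

-8*w^3 + 4*w^2 - 2*w + 1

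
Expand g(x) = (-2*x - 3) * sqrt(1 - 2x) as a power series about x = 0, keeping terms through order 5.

Distribute the polynomial across the series and collect like powers.

31*x^5/8 + 23*x^4/8 + 5*x^3/2 + 7*x^2/2 + x - 3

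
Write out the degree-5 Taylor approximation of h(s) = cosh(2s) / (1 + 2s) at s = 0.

-148*s^5/3 + 74*s^4/3 - 12*s^3 + 6*s^2 - 2*s + 1

Multiply the two series term by term and collect like powers.
h(0) = 1
h′(0) = -2
h′′(0) = 12
h′′′(0) = -72
h^(4)(0) = 592
h^(5)(0) = -5920
The Taylor polynomial is Σ h^(k)(0)/k! · s^k.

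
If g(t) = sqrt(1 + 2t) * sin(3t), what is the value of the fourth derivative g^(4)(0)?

-72

Write out both Maclaurin series and multiply, keeping only the needed powers.
From the series, [t^4] g = -3; multiply by 4! = 24 to get -72.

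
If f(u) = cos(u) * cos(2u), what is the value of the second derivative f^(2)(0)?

Take the Cauchy product of the two expansions.
The coefficient of u^2 in the expansion is -5/2, so f′′(0) = 2! * (-5/2) = -5.

-5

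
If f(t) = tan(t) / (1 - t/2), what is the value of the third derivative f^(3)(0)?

7/2

Expand each factor separately, then convolve coefficients.
The coefficient of t^3 in the expansion is 7/12, so f′′′(0) = 3! * (7/12) = 7/2.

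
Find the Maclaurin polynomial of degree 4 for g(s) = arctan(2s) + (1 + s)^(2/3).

-7*s^4/243 - 212*s^3/81 - s^2/9 + 8*s/3 + 1

Expand each term separately and add.
g(0) = 1
g′(0) = 8/3
g′′(0) = -2/9
g′′′(0) = -424/27
g^(4)(0) = -56/81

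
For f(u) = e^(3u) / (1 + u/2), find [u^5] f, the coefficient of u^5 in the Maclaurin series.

Expand each factor separately, then convolve coefficients.
[u^0] = 1;  [u^1] = 5/2;  [u^2] = 13/4;  [u^3] = 23/8;  [u^4] = 31/16;  [u^5] = 169/160.

169/160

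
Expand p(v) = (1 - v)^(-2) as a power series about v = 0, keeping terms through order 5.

Apply the Taylor formula c_k = f^(k)(a)/k!.
p(0) = 1
p′(0) = 2
p′′(0) = 6
p′′′(0) = 24
p^(4)(0) = 120
p^(5)(0) = 720
The Taylor polynomial is Σ p^(k)(0)/k! · v^k.

6*v^5 + 5*v^4 + 4*v^3 + 3*v^2 + 2*v + 1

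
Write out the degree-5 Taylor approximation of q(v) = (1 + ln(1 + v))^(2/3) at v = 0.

2837*v^5/7290 - 361*v^4/972 + 31*v^3/81 - 4*v^2/9 + 2*v/3 + 1

Compose series: expand the inner function first, then feed it into the outer expansion.
q(0) = 1
q′(0) = 2/3
q′′(0) = -8/9
q′′′(0) = 62/27
q^(4)(0) = -722/81
q^(5)(0) = 11348/243
Dividing each by k! gives the coefficients c_0, ..., c_5.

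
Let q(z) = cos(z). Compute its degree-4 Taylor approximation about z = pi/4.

Apply the Taylor formula c_k = f^(k)(a)/k!.

sqrt(2)*(z - pi/4)^4/48 + sqrt(2)*(z - pi/4)^3/12 - sqrt(2)*(z - pi/4)^2/4 - sqrt(2)*(z - pi/4)/2 + sqrt(2)/2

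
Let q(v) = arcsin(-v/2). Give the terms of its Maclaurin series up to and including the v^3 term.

-v^3/48 - v/2

q(0) = 0
q′(0) = -1/2
q′′(0) = 0
q′′′(0) = -1/8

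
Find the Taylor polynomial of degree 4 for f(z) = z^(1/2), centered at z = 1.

f(1) = 1
f′(1) = 1/2
f′′(1) = -1/4
f′′′(1) = 3/8
f^(4)(1) = -15/16

-5*(z - 1)^4/128 + (z - 1)^3/16 - (z - 1)^2/8 + (z - 1)/2 + 1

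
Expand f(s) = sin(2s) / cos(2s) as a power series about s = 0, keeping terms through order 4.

8*s^3/3 + 2*s

Write the quotient as an unknown series and match coefficients against numerator = denominator · series.
[s^0] = 0;  [s^1] = 2;  [s^2] = 0;  [s^3] = 8/3;  [s^4] = 0.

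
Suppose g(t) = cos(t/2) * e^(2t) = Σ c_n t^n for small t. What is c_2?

Expand each factor separately, then convolve coefficients.
g(0) = 1
g′(0) = 2
g′′(0) = 15/4
Then c_k = g^(k)(0)/k! gives each Taylor coefficient.

15/8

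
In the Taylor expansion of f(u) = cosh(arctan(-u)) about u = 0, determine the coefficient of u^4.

Plug the Maclaurin series of the inner function into that of the outer and collect terms.
So c_4 = f^(4)(0)/4! = -7/24.

-7/24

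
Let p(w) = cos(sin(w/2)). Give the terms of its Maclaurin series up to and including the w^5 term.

Plug the Maclaurin series of the inner function into that of the outer and collect terms.
[w^0] = 1;  [w^1] = 0;  [w^2] = -1/8;  [w^3] = 0;  [w^4] = 5/384;  [w^5] = 0.

5*w^4/384 - w^2/8 + 1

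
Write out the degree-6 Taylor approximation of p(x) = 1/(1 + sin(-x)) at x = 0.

Let u equal the inner series; expand the outer function in u and truncate.
p(0) = 1
p′(0) = 1
p′′(0) = 2
p′′′(0) = 5
p^(4)(0) = 16
p^(5)(0) = 61
p^(6)(0) = 272
The Taylor polynomial is Σ p^(k)(0)/k! · x^k.

17*x^6/45 + 61*x^5/120 + 2*x^4/3 + 5*x^3/6 + x^2 + x + 1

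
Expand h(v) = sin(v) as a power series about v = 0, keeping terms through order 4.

-v^3/6 + v

Compute the successive derivatives at the expansion point and divide by k!.
h(0) = 0
h′(0) = 1
h′′(0) = 0
h′′′(0) = -1
h^(4)(0) = 0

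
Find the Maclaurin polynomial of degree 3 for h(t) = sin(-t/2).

h(0) = 0
h′(0) = -1/2
h′′(0) = 0
h′′′(0) = 1/8
Then c_k = h^(k)(0)/k! gives each Taylor coefficient.

t^3/48 - t/2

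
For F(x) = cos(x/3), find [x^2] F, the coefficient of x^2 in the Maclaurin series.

-1/18

[x^0] = 1;  [x^1] = 0;  [x^2] = -1/18.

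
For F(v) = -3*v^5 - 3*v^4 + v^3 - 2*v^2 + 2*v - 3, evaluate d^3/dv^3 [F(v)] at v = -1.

Compute the successive derivatives at the expansion point and divide by k!.
The coefficient of (v + 1)^3 in the expansion is -17, so F′′′(-1) = 3! * (-17) = -102.

-102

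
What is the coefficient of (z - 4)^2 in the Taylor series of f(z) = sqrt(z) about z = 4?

f(4) = 2
f′(4) = 1/4
f′′(4) = -1/32

-1/64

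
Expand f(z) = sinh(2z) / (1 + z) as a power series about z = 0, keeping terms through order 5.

Multiply the two series term by term and collect like powers.
f(0) = 0
f′(0) = 2
f′′(0) = -4
f′′′(0) = 20
f^(4)(0) = -80
f^(5)(0) = 432

18*z^5/5 - 10*z^4/3 + 10*z^3/3 - 2*z^2 + 2*z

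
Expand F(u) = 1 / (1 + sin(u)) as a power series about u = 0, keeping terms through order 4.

2*u^4/3 - 5*u^3/6 + u^2 - u + 1

Write 1/(1+u) = 1 - u + u^2 - u^3 + ... and substitute the series for u.
F(0) = 1
F′(0) = -1
F′′(0) = 2
F′′′(0) = -5
F^(4)(0) = 16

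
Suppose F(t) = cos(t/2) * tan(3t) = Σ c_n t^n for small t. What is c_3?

69/8

Expand each factor separately, then convolve coefficients.
So c_3 = F′′′(0)/3! = 69/8.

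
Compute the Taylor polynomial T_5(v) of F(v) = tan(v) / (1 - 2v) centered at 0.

262*v^5/15 + 26*v^4/3 + 13*v^3/3 + 2*v^2 + v

Take the Cauchy product of the two expansions.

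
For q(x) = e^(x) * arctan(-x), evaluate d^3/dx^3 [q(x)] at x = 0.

Multiply the two series term by term and collect like powers.
The coefficient of x^3 in the expansion is -1/6, so q′′′(0) = 3! * (-1/6) = -1.

-1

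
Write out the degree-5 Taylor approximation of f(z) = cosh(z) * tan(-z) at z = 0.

-41*z^5/120 - 5*z^3/6 - z

Multiply the two series term by term and collect like powers.
f(0) = 0
f′(0) = -1
f′′(0) = 0
f′′′(0) = -5
f^(4)(0) = 0
f^(5)(0) = -41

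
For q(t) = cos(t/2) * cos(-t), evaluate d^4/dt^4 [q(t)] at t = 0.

41/16

Expand each factor separately, then convolve coefficients.
The coefficient of t^4 in the expansion is 41/384, so q^(4)(0) = 4! * (41/384) = 41/16.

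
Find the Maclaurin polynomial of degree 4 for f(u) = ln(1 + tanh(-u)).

u^4/12 - u^2/2 - u

Substitute the inner expansion into the outer series and collect powers.
f(0) = 0
f′(0) = -1
f′′(0) = -1
f′′′(0) = 0
f^(4)(0) = 2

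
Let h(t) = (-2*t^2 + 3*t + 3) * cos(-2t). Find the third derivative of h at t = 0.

Multiply each power in the prefactor through the base expansion.
From the series, [t^3] h = -6; multiply by 3! = 6 to get -36.

-36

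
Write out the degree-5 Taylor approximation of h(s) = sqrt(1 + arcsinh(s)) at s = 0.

Substitute the inner expansion into the outer series and collect powers.
h(0) = 1
h′(0) = 1/2
h′′(0) = -1/4
h′′′(0) = -1/8
h^(4)(0) = 1/16
h^(5)(0) = 129/32

43*s^5/1280 + s^4/384 - s^3/48 - s^2/8 + s/2 + 1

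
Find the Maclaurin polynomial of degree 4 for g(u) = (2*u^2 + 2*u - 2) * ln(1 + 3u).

Shift and add copies of the series according to the polynomial's terms.
[u^0] = 0;  [u^1] = -6;  [u^2] = 15;  [u^3] = -21;  [u^4] = 99/2.

99*u^4/2 - 21*u^3 + 15*u^2 - 6*u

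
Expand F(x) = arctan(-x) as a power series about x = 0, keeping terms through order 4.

Apply the Taylor formula c_k = f^(k)(a)/k!.

x^3/3 - x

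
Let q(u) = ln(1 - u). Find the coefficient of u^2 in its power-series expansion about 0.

q(0) = 0
q′(0) = -1
q′′(0) = -1

-1/2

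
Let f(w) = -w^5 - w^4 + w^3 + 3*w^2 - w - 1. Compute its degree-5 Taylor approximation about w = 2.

f(2) = -31
f′(2) = -89
f′′(2) = -190
f′′′(2) = -282
f^(4)(2) = -264
f^(5)(2) = -120
The Taylor polynomial is Σ f^(k)(2)/k! · (w - 2)^k.

-(w - 2)^5 - 11*(w - 2)^4 - 47*(w - 2)^3 - 95*(w - 2)^2 - 89*(w - 2) - 31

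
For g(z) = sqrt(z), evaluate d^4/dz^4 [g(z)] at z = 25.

-3/250000

Use the known series and substitute for the argument.
From the series, [(z - 25)^4] g = -1/2000000; multiply by 4! = 24 to get -3/250000.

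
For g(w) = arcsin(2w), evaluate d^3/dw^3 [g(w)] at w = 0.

8

From the series, [w^3] g = 4/3; multiply by 3! = 6 to get 8.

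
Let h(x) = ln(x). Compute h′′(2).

-1/4

Apply the Taylor formula c_k = f^(k)(a)/k!.
From the series, [(x - 2)^2] h = -1/8; multiply by 2! = 2 to get -1/4.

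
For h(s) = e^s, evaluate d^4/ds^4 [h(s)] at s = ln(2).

2

The coefficient of (s - ln(2))^4 in the expansion is 1/12, so h^(4)(ln(2)) = 4! * (1/12) = 2.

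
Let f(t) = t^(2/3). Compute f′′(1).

-2/9

Apply the Taylor formula c_k = f^(k)(a)/k!.
From the series, [(t - 1)^2] f = -1/9; multiply by 2! = 2 to get -2/9.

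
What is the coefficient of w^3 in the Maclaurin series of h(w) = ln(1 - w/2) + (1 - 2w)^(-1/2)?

59/24

Add the two expansions coefficient-wise.
[w^0] = 1;  [w^1] = 1/2;  [w^2] = 11/8;  [w^3] = 59/24.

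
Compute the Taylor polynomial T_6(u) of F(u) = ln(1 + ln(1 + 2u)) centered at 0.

Let u equal the inner series; expand the outer function in u and truncate.
[u^0] = 0;  [u^1] = 2;  [u^2] = -4;  [u^3] = 28/3;  [u^4] = -70/3;  [u^5] = 304/5;  [u^6] = -7336/45.

-7336*u^6/45 + 304*u^5/5 - 70*u^4/3 + 28*u^3/3 - 4*u^2 + 2*u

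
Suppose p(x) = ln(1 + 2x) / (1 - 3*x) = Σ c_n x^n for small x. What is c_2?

Expand 1/(denominator) as a geometric series and multiply by the numerator's series.
p(0) = 0
p′(0) = 2
p′′(0) = 8
The Taylor polynomial is Σ p^(k)(0)/k! · x^k.

4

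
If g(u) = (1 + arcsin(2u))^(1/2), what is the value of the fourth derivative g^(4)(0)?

Compose series: expand the inner function first, then feed it into the outer expansion.
The coefficient of u^4 in the expansion is -31/24, so g^(4)(0) = 4! * (-31/24) = -31.

-31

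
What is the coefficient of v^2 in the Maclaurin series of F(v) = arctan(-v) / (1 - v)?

-1

Use 1/(1 - r) = Σ r^k on the denominator, then take the Cauchy product.
F(0) = 0
F′(0) = -1
F′′(0) = -2
So c_2 = F′′(0)/2! = -1.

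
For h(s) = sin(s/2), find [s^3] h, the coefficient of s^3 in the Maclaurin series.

-1/48

[s^0] = 0;  [s^1] = 1/2;  [s^2] = 0;  [s^3] = -1/48.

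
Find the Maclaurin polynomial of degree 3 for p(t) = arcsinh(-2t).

p(0) = 0
p′(0) = -2
p′′(0) = 0
p′′′(0) = 8

4*t^3/3 - 2*t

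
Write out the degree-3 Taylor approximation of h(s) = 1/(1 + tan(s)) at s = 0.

-4*s^3/3 + s^2 - s + 1

Compose series: expand the inner function first, then feed it into the outer expansion.
h(0) = 1
h′(0) = -1
h′′(0) = 2
h′′′(0) = -8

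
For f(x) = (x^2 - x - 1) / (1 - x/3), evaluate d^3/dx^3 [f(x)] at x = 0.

10/9

Shift and add copies of the series according to the polynomial's terms.
The coefficient of x^3 in the expansion is 5/27, so f′′′(0) = 3! * (5/27) = 10/9.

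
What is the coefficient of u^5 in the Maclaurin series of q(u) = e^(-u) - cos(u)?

Expand each term separately and add.

-1/120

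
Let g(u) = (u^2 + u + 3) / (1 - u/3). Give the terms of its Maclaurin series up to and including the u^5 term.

Distribute the polynomial across the series and collect like powers.
g(0) = 3
g′(0) = 2
g′′(0) = 10/3
g′′′(0) = 10/3
g^(4)(0) = 40/9
g^(5)(0) = 200/27
Dividing each by k! gives the coefficients c_0, ..., c_5.

5*u^5/81 + 5*u^4/27 + 5*u^3/9 + 5*u^2/3 + 2*u + 3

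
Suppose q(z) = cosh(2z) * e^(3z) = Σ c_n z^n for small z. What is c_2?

Take the Cauchy product of the two expansions.

13/2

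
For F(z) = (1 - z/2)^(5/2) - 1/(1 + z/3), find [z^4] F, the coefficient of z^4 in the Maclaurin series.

-2453/165888

Expand each term separately and add.
F(0) = 0
F′(0) = -11/12
F′′(0) = 103/144
F′′′(0) = -7/576
F^(4)(0) = -2453/6912
The Taylor polynomial is Σ F^(k)(0)/k! · z^k.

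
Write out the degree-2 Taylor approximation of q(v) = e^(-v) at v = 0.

v^2/2 - v + 1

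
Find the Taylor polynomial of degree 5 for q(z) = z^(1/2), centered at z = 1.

7*(z - 1)^5/256 - 5*(z - 1)^4/128 + (z - 1)^3/16 - (z - 1)^2/8 + (z - 1)/2 + 1

Apply the Taylor formula c_k = f^(k)(a)/k!.
q(1) = 1
q′(1) = 1/2
q′′(1) = -1/4
q′′′(1) = 3/8
q^(4)(1) = -15/16
q^(5)(1) = 105/32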